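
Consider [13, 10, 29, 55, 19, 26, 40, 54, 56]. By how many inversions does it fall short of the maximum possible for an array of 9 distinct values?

29

Maximum inversions for 9 distinct elements is C(9, 2) = 9·8/2 = 36.
Current inversions — for each element, count later smaller elements:
13: 1
10: 0
29: 2
55: 4
19: 0
26: 0
40: 0
54: 0
56: 0
Current total: 1 + 0 + 2 + 4 + 0 + 0 + 0 + 0 + 0 = 7
Shortfall: 36 − 7 = 29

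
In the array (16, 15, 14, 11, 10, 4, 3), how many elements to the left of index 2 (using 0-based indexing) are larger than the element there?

The element at index 2 is 14.
Elements before it: 16, 15
Those larger than 14: 16, 15

2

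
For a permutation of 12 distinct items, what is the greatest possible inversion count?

The maximum occurs when the array is in strictly decreasing order: every one of the C(12, 2) pairs is inverted.
C(12, 2) = 12·11/2 = 66

66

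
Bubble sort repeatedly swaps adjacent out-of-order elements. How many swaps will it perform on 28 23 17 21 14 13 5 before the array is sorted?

Swaps: 20

Each adjacent swap fixes exactly one inversion, so the minimum swap count equals the number of inversions.
Count inversions — for each element, later elements that are smaller:
28: 23, 17, 21, 14, 13, 5 → 6
23: 17, 21, 14, 13, 5 → 5
17: 14, 13, 5 → 3
21: 14, 13, 5 → 3
14: 13, 5 → 2
13: 5 → 1
5: none → 0
Total inversions: 6 + 5 + 3 + 3 + 2 + 1 + 0 = 20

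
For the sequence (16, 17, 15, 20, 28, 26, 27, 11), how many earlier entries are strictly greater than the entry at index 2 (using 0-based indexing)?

The element at index 2 is 15.
Elements before it: 16, 17
Those larger than 15: 16, 17

2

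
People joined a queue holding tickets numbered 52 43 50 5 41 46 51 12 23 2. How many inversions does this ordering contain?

Element-by-element contributions:
52 → 43, 50, 5, 41, 46, 51, 12, 23, 2 → 9
43 → 5, 41, 12, 23, 2 → 5
50 → 5, 41, 46, 12, 23, 2 → 6
5 → 2 → 1
41 → 12, 23, 2 → 3
46 → 12, 23, 2 → 3
51 → 12, 23, 2 → 3
12 → 2 → 1
23 → 2 → 1
2 → none → 0
Sum: 9 + 5 + 6 + 1 + 3 + 3 + 3 + 1 + 1 + 0 = 32

Out-of-order pairs: 32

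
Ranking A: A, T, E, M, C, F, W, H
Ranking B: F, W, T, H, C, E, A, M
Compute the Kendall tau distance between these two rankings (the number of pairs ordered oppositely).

19 discordant pairs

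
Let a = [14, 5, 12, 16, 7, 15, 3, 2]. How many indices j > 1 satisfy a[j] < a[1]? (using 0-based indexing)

The element at index 1 is 5.
Elements after it: 12, 16, 7, 15, 3, 2
Those smaller than 5: 3, 2

2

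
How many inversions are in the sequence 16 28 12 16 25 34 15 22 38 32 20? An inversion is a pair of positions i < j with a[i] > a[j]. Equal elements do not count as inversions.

20

Element-by-element contributions:
16 → 12, 15 → 2
28 → 12, 16, 25, 15, 22, 20 → 6
12 → none → 0
16 → 15 → 1
25 → 15, 22, 20 → 3
34 → 15, 22, 32, 20 → 4
15 → none → 0
22 → 20 → 1
38 → 32, 20 → 2
32 → 20 → 1
20 → none → 0
Sum: 2 + 6 + 0 + 1 + 3 + 4 + 0 + 1 + 2 + 1 + 0 = 20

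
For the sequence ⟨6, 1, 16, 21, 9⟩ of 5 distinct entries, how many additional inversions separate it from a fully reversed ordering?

7 inversions short

Maximum inversions for 5 distinct elements is C(5, 2) = 5·4/2 = 10.
Current inversions — for each element, count later smaller elements:
6: 1
1: 0
16: 1
21: 1
9: 0
Current total: 1 + 0 + 1 + 1 + 0 = 3
Shortfall: 10 − 3 = 7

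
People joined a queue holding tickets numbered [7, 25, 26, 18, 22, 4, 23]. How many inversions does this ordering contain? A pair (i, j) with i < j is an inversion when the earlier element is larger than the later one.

11 inversions

Inversion pairs (indices are 1-based):
(1,6): 7 > 4
(2,4): 25 > 18
(2,5): 25 > 22
(2,6): 25 > 4
(2,7): 25 > 23
(3,4): 26 > 18
(3,5): 26 > 22
(3,6): 26 > 4
(3,7): 26 > 23
(4,6): 18 > 4
(5,6): 22 > 4
That's 11 pairs.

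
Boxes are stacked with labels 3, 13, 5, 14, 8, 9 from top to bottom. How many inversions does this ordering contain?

5 inversions

Inversion pairs (indices are 1-based):
(2,3): 13 > 5
(2,5): 13 > 8
(2,6): 13 > 9
(4,5): 14 > 8
(4,6): 14 > 9
That's 5 pairs.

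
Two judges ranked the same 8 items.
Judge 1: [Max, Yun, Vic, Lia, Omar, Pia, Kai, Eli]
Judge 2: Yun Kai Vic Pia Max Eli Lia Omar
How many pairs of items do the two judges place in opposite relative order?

12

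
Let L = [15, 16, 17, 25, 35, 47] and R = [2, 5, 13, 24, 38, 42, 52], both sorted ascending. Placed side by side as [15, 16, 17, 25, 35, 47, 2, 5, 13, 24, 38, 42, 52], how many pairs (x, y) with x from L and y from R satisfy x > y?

Count, for every r in R, how many entries of L exceed r:
r = 2: 15, 16, 17, 25, 35, 47 → 6
r = 5: 15, 16, 17, 25, 35, 47 → 6
r = 13: 15, 16, 17, 25, 35, 47 → 6
r = 24: 25, 35, 47 → 3
r = 38: 47 → 1
r = 42: 47 → 1
r = 52: none → 0
Cross-inversions: 6 + 6 + 6 + 3 + 1 + 1 + 0 = 23

23 cross-inversions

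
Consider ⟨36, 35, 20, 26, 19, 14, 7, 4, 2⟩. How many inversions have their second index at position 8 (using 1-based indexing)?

7

The element at index 8 is 4.
Elements before it: 36, 35, 20, 26, 19, 14, 7
Those larger than 4: 36, 35, 20, 26, 19, 14, 7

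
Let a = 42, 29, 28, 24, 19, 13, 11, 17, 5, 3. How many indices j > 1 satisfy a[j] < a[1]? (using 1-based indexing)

The element at index 1 is 42.
Elements after it: 29, 28, 24, 19, 13, 11, 17, 5, 3
Those smaller than 42: 29, 28, 24, 19, 13, 11, 17, 5, 3

9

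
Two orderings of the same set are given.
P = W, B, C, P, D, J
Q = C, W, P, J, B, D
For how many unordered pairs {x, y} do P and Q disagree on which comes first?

5 disagreeing pairs

Assign each item its position (1..6) in the first ordering, then rewrite the second ordering as that position sequence:
positions: W→1, B→2, C→3, P→4, D→5, J→6
second ordering as positions: [3, 1, 4, 6, 2, 5]
Discordant pairs = inversions in this position sequence.
3: 1, 2 → 2
1: 0
4: 2 → 1
6: 2, 5 → 2
2: 0
5: 0
Total: 2 + 0 + 1 + 2 + 0 + 0 = 5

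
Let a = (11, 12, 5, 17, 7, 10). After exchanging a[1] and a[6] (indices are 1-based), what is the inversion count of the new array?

7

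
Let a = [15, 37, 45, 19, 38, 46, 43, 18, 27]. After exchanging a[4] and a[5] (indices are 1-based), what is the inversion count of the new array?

17

Positions 4 and 5 hold 19 and 38; after swapping, the array is [15, 37, 45, 38, 19, 46, 43, 18, 27].
For each element, count later entries that are smaller:
15 → none → 0
37 → 19, 18, 27 → 3
45 → 38, 19, 43, 18, 27 → 5
38 → 19, 18, 27 → 3
19 → 18 → 1
46 → 43, 18, 27 → 3
43 → 18, 27 → 2
18 → none → 0
27 → none → 0
Sum: 0 + 3 + 5 + 3 + 1 + 3 + 2 + 0 + 0 = 17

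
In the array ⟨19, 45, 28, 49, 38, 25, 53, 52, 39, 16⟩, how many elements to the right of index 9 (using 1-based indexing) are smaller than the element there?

The element at index 9 is 39.
Elements after it: 16
Those smaller than 39: 16

1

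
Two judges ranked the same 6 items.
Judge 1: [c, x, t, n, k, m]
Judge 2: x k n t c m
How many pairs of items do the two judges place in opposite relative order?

7

Assign each item its position (1..6) in the first ordering, then rewrite the second ordering as that position sequence:
positions: c→1, x→2, t→3, n→4, k→5, m→6
second ordering as positions: [2, 5, 4, 3, 1, 6]
Discordant pairs = inversions in this position sequence.
2: 1 → 1
5: 4, 3, 1 → 3
4: 3, 1 → 2
3: 1 → 1
1: 0
6: 0
Total: 1 + 3 + 2 + 1 + 0 + 0 = 7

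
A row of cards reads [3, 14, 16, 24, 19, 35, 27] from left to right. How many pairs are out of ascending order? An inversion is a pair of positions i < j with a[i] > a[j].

2

Out-of-order index pairs (1-indexed):
(4,5): 24 > 19
(6,7): 35 > 27
That's 2 pairs.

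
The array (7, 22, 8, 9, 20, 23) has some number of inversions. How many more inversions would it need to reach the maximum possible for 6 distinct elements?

Maximum inversions for 6 distinct elements is C(6, 2) = 6·5/2 = 15.
Current inversions — for each element, count later smaller elements:
7: 0
22: 3
8: 0
9: 0
20: 0
23: 0
Current total: 0 + 3 + 0 + 0 + 0 + 0 = 3
Shortfall: 15 − 3 = 12

12 inversions short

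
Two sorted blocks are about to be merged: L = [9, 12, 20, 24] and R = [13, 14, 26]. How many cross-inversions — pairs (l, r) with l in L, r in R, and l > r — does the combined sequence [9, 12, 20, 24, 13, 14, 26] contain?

For each element r of the right run, count left-run elements greater than r:
r = 13: 20, 24 → 2
r = 14: 20, 24 → 2
r = 26: none → 0
Cross-inversions: 2 + 2 + 0 = 4

4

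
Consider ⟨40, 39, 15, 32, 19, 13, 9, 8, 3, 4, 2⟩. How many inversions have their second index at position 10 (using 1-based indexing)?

8

The element at index 10 is 4.
Elements before it: 40, 39, 15, 32, 19, 13, 9, 8, 3
Those larger than 4: 40, 39, 15, 32, 19, 13, 9, 8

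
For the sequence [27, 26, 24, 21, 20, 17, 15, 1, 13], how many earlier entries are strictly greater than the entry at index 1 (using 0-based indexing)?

The element at index 1 is 26.
Elements before it: 27
Those larger than 26: 27

1 such element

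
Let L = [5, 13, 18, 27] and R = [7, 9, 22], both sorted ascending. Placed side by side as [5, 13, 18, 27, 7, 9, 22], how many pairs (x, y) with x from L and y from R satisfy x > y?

Take each right-half value and tally the left-half values above it:
r = 7: 13, 18, 27 → 3
r = 9: 13, 18, 27 → 3
r = 22: 27 → 1
Cross-inversions: 3 + 3 + 1 = 7

7 cross-inversions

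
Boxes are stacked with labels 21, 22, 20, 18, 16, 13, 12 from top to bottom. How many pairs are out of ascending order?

20 inversions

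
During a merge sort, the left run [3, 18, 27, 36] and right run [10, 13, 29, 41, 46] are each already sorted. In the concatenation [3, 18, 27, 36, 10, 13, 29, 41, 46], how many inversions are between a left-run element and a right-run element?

Count, for every r in R, how many entries of L exceed r:
r = 10: 18, 27, 36 → 3
r = 13: 18, 27, 36 → 3
r = 29: 36 → 1
r = 41: none → 0
r = 46: none → 0
Cross-inversions: 3 + 3 + 1 + 0 + 0 = 7

7 split inversions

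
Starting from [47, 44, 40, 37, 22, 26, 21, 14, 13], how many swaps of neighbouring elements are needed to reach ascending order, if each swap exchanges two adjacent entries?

Swaps: 35

Each adjacent swap fixes exactly one inversion, so the minimum swap count equals the number of inversions.
Count inversions — for each element, later elements that are smaller:
47: 44, 40, 37, 22, 26, 21, 14, 13 → 8
44: 40, 37, 22, 26, 21, 14, 13 → 7
40: 37, 22, 26, 21, 14, 13 → 6
37: 22, 26, 21, 14, 13 → 5
22: 21, 14, 13 → 3
26: 21, 14, 13 → 3
21: 14, 13 → 2
14: 13 → 1
13: none → 0
Total inversions: 8 + 7 + 6 + 5 + 3 + 3 + 2 + 1 + 0 = 35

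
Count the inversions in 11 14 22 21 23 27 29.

1

Listing every pair i<j with a[i]>a[j] (using 0-based positions):
(2,3): 22 > 21
That's 1 pair.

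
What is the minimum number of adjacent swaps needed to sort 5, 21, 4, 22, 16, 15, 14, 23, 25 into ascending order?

11 swaps

Each adjacent swap fixes exactly one inversion, so the minimum swap count equals the number of inversions.
Count inversions — for each element, later elements that are smaller:
5: 4 → 1
21: 4, 16, 15, 14 → 4
4: none → 0
22: 16, 15, 14 → 3
16: 15, 14 → 2
15: 14 → 1
14: none → 0
23: none → 0
25: none → 0
Total inversions: 1 + 4 + 0 + 3 + 2 + 1 + 0 + 0 + 0 = 11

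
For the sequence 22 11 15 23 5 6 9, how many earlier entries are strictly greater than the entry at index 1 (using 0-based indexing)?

1 such element

The element at index 1 is 11.
Elements before it: 22
Those larger than 11: 22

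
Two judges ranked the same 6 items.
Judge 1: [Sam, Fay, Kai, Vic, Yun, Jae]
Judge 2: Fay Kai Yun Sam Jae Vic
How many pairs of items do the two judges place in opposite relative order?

5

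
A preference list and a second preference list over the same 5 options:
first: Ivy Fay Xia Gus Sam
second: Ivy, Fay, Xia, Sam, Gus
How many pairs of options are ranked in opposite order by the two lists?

Assign each item its position (1..5) in the first ordering, then rewrite the second ordering as that position sequence:
positions: Ivy→1, Fay→2, Xia→3, Gus→4, Sam→5
second ordering as positions: [1, 2, 3, 5, 4]
Discordant pairs = inversions in this position sequence.
1: 0
2: 0
3: 0
5: 4 → 1
4: 0
Total: 0 + 0 + 0 + 1 + 0 = 1

1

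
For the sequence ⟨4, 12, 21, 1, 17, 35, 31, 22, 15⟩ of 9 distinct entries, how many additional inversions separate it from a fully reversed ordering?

Maximum inversions for 9 distinct elements is C(9, 2) = 9·8/2 = 36.
Current inversions — for each element, count later smaller elements:
4: 1
12: 1
21: 3
1: 0
17: 1
35: 3
31: 2
22: 1
15: 0
Current total: 1 + 1 + 3 + 0 + 1 + 3 + 2 + 1 + 0 = 12
Shortfall: 36 − 12 = 24

24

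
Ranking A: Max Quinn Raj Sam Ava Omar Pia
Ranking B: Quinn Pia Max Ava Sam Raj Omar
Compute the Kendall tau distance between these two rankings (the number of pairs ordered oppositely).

Assign each item its position (1..7) in the first ordering, then rewrite the second ordering as that position sequence:
positions: Max→1, Quinn→2, Raj→3, Sam→4, Ava→5, Omar→6, Pia→7
second ordering as positions: [2, 7, 1, 5, 4, 3, 6]
Discordant pairs = inversions in this position sequence.
2: 1 → 1
7: 1, 5, 4, 3, 6 → 5
1: 0
5: 4, 3 → 2
4: 3 → 1
3: 0
6: 0
Total: 1 + 5 + 0 + 2 + 1 + 0 + 0 = 9

Discordant pairs: 9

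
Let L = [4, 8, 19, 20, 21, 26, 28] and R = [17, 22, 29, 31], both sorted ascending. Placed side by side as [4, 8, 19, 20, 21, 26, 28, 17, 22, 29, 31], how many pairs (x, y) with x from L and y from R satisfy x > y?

Take each right-half value and tally the left-half values above it:
r = 17: 19, 20, 21, 26, 28 → 5
r = 22: 26, 28 → 2
r = 29: none → 0
r = 31: none → 0
Cross-inversions: 5 + 2 + 0 + 0 = 7

7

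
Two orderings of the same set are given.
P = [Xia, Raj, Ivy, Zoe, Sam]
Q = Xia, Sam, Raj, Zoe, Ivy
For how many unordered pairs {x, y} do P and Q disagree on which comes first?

Assign each item its position (1..5) in the first ordering, then rewrite the second ordering as that position sequence:
positions: Xia→1, Raj→2, Ivy→3, Zoe→4, Sam→5
second ordering as positions: [1, 5, 2, 4, 3]
Discordant pairs = inversions in this position sequence.
1: 0
5: 2, 4, 3 → 3
2: 0
4: 3 → 1
3: 0
Total: 0 + 3 + 0 + 1 + 0 = 4

4 disagreeing pairs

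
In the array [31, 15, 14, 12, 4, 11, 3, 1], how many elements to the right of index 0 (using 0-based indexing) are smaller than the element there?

7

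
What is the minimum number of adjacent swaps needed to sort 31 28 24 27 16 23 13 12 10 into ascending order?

34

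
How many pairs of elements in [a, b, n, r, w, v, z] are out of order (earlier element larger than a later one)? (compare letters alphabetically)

1 inversion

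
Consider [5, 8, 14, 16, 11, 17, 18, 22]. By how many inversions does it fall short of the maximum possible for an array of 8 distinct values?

26 inversions short

Maximum inversions for 8 distinct elements is C(8, 2) = 8·7/2 = 28.
Current inversions — for each element, count later smaller elements:
5: 0
8: 0
14: 1
16: 1
11: 0
17: 0
18: 0
22: 0
Current total: 0 + 0 + 1 + 1 + 0 + 0 + 0 + 0 = 2
Shortfall: 28 − 2 = 26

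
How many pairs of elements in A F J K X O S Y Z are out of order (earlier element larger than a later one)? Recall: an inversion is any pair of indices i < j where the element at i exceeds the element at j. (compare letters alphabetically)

Inversions: 2

For each element, count later entries that are smaller:
A → none → 0
F → none → 0
J → none → 0
K → none → 0
X → O, S → 2
O → none → 0
S → none → 0
Y → none → 0
Z → none → 0
Sum: 0 + 0 + 0 + 0 + 2 + 0 + 0 + 0 + 0 = 2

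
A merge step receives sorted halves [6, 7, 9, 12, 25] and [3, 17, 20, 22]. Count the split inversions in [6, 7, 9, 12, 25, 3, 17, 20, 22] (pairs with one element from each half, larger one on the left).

There are 8 cross-inversions.

Count, for every r in R, how many entries of L exceed r:
r = 3: 6, 7, 9, 12, 25 → 5
r = 17: 25 → 1
r = 20: 25 → 1
r = 22: 25 → 1
Cross-inversions: 5 + 1 + 1 + 1 = 8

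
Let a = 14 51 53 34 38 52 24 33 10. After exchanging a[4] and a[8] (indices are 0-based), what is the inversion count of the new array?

18 inversions

Positions 4 and 8 hold 38 and 10; after swapping, the array is [14, 51, 53, 34, 10, 52, 24, 33, 38].
For each element, count later entries that are smaller:
14 → 10 → 1
51 → 34, 10, 24, 33, 38 → 5
53 → 34, 10, 52, 24, 33, 38 → 6
34 → 10, 24, 33 → 3
10 → none → 0
52 → 24, 33, 38 → 3
24 → none → 0
33 → none → 0
38 → none → 0
Sum: 1 + 5 + 6 + 3 + 0 + 3 + 0 + 0 + 0 = 18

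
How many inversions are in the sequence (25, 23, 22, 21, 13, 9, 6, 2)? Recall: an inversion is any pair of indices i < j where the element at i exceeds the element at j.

Out-of-order pairs: 28

For each element, count later entries that are smaller:
25: 7
23: 6
22: 5
21: 4
13: 3
9: 2
6: 1
2: 0
Sum: 7 + 6 + 5 + 4 + 3 + 2 + 1 + 0 = 28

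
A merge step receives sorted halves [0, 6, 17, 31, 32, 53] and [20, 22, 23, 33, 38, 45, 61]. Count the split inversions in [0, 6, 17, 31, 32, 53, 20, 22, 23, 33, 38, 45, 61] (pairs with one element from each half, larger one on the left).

For each element r of the right run, count left-run elements greater than r:
r = 20: 31, 32, 53 → 3
r = 22: 31, 32, 53 → 3
r = 23: 31, 32, 53 → 3
r = 33: 53 → 1
r = 38: 53 → 1
r = 45: 53 → 1
r = 61: none → 0
Cross-inversions: 3 + 3 + 3 + 1 + 1 + 1 + 0 = 12

12 split inversions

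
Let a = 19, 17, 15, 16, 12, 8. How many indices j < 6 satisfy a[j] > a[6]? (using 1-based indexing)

The element at index 6 is 8.
Elements before it: 19, 17, 15, 16, 12
Those larger than 8: 19, 17, 15, 16, 12

5 such elements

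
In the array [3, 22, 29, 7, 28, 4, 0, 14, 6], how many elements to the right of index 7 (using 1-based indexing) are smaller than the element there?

0 such elements

The element at index 7 is 0.
Elements after it: 14, 6
None of them are smaller than 0.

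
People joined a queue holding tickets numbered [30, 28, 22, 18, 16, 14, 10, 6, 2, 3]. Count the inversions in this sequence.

44 inversions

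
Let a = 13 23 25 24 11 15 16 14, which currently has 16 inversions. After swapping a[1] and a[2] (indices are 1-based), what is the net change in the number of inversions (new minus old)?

+1

Positions 1 and 2 hold 13 and 23; after swapping, the array is [23, 13, 25, 24, 11, 15, 16, 14].
Element-by-element contributions:
23: 5
13: 1
25: 5
24: 4
11: 0
15: 1
16: 1
14: 0
Sum: 5 + 1 + 5 + 4 + 0 + 1 + 1 + 0 = 17
Change: 17 − 16 = +1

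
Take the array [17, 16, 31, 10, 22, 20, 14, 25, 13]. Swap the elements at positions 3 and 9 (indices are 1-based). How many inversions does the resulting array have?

Positions 3 and 9 hold 31 and 13; after swapping, the array is [17, 16, 13, 10, 22, 20, 14, 25, 31].
Sweep left to right; for each value list the smaller values that follow it:
17 → 16, 13, 10, 14 → 4
16 → 13, 10, 14 → 3
13 → 10 → 1
10 → none → 0
22 → 20, 14 → 2
20 → 14 → 1
14 → none → 0
25 → none → 0
31 → none → 0
Sum: 4 + 3 + 1 + 0 + 2 + 1 + 0 + 0 + 0 = 11

Inversions: 11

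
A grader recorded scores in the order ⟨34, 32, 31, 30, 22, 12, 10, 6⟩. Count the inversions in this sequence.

28 inversions

Count, for each position, how many later elements it exceeds:
34 → 32, 31, 30, 22, 12, 10, 6 → 7
32 → 31, 30, 22, 12, 10, 6 → 6
31 → 30, 22, 12, 10, 6 → 5
30 → 22, 12, 10, 6 → 4
22 → 12, 10, 6 → 3
12 → 10, 6 → 2
10 → 6 → 1
6 → none → 0
Sum: 7 + 6 + 5 + 4 + 3 + 2 + 1 + 0 = 28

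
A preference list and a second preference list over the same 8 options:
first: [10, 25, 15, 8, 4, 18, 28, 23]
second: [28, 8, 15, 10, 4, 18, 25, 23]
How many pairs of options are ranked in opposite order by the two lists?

Assign each item its position (1..8) in the first ordering, then rewrite the second ordering as that position sequence:
positions: 10→1, 25→2, 15→3, 8→4, 4→5, 18→6, 28→7, 23→8
second ordering as positions: [7, 4, 3, 1, 5, 6, 2, 8]
Discordant pairs = inversions in this position sequence.
7: 4, 3, 1, 5, 6, 2 → 6
4: 3, 1, 2 → 3
3: 1, 2 → 2
1: 0
5: 2 → 1
6: 2 → 1
2: 0
8: 0
Total: 6 + 3 + 2 + 0 + 1 + 1 + 0 + 0 = 13

13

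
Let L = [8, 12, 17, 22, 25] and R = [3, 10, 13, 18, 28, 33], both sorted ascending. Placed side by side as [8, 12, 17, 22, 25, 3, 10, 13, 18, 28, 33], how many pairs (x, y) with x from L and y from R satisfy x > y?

Cross-inversions: 14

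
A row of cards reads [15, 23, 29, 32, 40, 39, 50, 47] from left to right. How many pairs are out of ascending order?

There are 2 inversions.

For each element, count later entries that are smaller:
15 → none → 0
23 → none → 0
29 → none → 0
32 → none → 0
40 → 39 → 1
39 → none → 0
50 → 47 → 1
47 → none → 0
Sum: 0 + 0 + 0 + 0 + 1 + 0 + 1 + 0 = 2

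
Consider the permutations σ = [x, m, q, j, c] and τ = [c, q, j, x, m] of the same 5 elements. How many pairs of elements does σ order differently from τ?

8 discordant pairs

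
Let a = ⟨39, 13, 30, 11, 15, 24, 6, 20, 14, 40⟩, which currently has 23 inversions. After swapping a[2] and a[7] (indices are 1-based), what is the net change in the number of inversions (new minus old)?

Positions 2 and 7 hold 13 and 6; after swapping, the array is [39, 6, 30, 11, 15, 24, 13, 20, 14, 40].
Sweep left to right; for each value list the smaller values that follow it:
39 → 6, 30, 11, 15, 24, 13, 20, 14 → 8
6 → none → 0
30 → 11, 15, 24, 13, 20, 14 → 6
11 → none → 0
15 → 13, 14 → 2
24 → 13, 20, 14 → 3
13 → none → 0
20 → 14 → 1
14 → none → 0
40 → none → 0
Sum: 8 + 0 + 6 + 0 + 2 + 3 + 0 + 1 + 0 + 0 = 20
Change: 20 − 23 = -3

-3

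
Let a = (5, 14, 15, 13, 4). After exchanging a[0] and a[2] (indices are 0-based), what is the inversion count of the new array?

Positions 0 and 2 hold 5 and 15; after swapping, the array is [15, 14, 5, 13, 4].
For each element, count later entries that are smaller:
15 → 14, 5, 13, 4 → 4
14 → 5, 13, 4 → 3
5 → 4 → 1
13 → 4 → 1
4 → none → 0
Sum: 4 + 3 + 1 + 1 + 0 = 9

9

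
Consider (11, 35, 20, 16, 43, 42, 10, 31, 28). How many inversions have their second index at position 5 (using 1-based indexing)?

The element at index 5 is 43.
Elements before it: 11, 35, 20, 16
None of them are larger than 43.

0 such elements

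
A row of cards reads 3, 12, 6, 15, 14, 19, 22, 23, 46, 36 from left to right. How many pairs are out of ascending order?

For each element, count later entries that are smaller:
3: 0
12: 1
6: 0
15: 1
14: 0
19: 0
22: 0
23: 0
46: 1
36: 0
Sum: 0 + 1 + 0 + 1 + 0 + 0 + 0 + 0 + 1 + 0 = 3

3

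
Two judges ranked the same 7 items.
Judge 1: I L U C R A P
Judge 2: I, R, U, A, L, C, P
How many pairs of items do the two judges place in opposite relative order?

6 discordant pairs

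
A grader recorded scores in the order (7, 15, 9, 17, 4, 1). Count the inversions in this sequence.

10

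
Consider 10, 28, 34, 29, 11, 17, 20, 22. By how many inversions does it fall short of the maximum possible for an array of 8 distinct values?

15 inversions short

Maximum inversions for 8 distinct elements is C(8, 2) = 8·7/2 = 28.
Current inversions — for each element, count later smaller elements:
10: 0
28: 4
34: 5
29: 4
11: 0
17: 0
20: 0
22: 0
Current total: 0 + 4 + 5 + 4 + 0 + 0 + 0 + 0 = 13
Shortfall: 28 − 13 = 15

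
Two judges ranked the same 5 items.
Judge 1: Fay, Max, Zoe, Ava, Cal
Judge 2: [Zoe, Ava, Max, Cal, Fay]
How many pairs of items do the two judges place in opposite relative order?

6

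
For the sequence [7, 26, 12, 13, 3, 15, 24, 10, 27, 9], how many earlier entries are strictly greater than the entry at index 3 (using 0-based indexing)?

The element at index 3 is 13.
Elements before it: 7, 26, 12
Those larger than 13: 26

1 such element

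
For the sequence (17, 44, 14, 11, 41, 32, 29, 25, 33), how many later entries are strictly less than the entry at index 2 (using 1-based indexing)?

7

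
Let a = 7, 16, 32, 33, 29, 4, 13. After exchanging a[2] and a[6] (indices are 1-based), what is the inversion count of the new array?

10 inversions

Positions 2 and 6 hold 16 and 4; after swapping, the array is [7, 4, 32, 33, 29, 16, 13].
Sweep left to right; for each value list the smaller values that follow it:
7 → 4 → 1
4 → none → 0
32 → 29, 16, 13 → 3
33 → 29, 16, 13 → 3
29 → 16, 13 → 2
16 → 13 → 1
13 → none → 0
Sum: 1 + 0 + 3 + 3 + 2 + 1 + 0 = 10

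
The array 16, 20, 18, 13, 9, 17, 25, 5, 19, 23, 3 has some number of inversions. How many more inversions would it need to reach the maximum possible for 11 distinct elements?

Maximum inversions for 11 distinct elements is C(11, 2) = 11·10/2 = 55.
Current inversions — for each element, count later smaller elements:
16: 4
20: 7
18: 5
13: 3
9: 2
17: 2
25: 4
5: 1
19: 1
23: 1
3: 0
Current total: 4 + 7 + 5 + 3 + 2 + 2 + 4 + 1 + 1 + 1 + 0 = 30
Shortfall: 55 − 30 = 25

25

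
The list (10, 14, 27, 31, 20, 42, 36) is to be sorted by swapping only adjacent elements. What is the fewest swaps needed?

3 swaps

Each adjacent swap fixes exactly one inversion, so the minimum swap count equals the number of inversions.
Count inversions — for each element, later elements that are smaller:
10: none → 0
14: none → 0
27: 20 → 1
31: 20 → 1
20: none → 0
42: 36 → 1
36: none → 0
Total inversions: 0 + 0 + 1 + 1 + 0 + 1 + 0 = 3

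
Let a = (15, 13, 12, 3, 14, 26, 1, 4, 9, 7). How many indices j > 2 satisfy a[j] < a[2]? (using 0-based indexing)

The element at index 2 is 12.
Elements after it: 3, 14, 26, 1, 4, 9, 7
Those smaller than 12: 3, 1, 4, 9, 7

5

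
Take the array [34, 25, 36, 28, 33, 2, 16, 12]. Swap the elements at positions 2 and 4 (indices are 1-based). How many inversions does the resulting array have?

Positions 2 and 4 hold 25 and 28; after swapping, the array is [34, 28, 36, 25, 33, 2, 16, 12].
Element-by-element contributions:
34: 6
28: 4
36: 5
25: 3
33: 3
2: 0
16: 1
12: 0
Sum: 6 + 4 + 5 + 3 + 3 + 0 + 1 + 0 = 22

22 inversions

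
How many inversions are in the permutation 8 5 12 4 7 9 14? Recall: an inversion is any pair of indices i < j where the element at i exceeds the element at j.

Inversions: 7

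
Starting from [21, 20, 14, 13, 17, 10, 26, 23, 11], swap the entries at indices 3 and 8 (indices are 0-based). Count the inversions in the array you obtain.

Inversions: 20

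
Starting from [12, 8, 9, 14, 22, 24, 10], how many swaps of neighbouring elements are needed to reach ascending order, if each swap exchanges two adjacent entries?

Adjacent swaps: 6

Each adjacent swap fixes exactly one inversion, so the minimum swap count equals the number of inversions.
Count inversions — for each element, later elements that are smaller:
12: 8, 9, 10 → 3
8: none → 0
9: none → 0
14: 10 → 1
22: 10 → 1
24: 10 → 1
10: none → 0
Total inversions: 3 + 0 + 0 + 1 + 1 + 1 + 0 = 6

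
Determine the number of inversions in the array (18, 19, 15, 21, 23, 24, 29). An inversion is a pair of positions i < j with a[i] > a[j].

Listing every pair i<j with a[i]>a[j] (using 0-based positions):
(0,2): 18 > 15
(1,2): 19 > 15
That's 2 pairs.

2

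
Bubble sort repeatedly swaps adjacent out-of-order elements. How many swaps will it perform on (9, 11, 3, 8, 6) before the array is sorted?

The minimum number of adjacent swaps to sort an array equals its inversion count, since every such swap removes exactly one inversion.
Count inversions — for each element, later elements that are smaller:
9: 3, 8, 6 → 3
11: 3, 8, 6 → 3
3: none → 0
8: 6 → 1
6: none → 0
Total inversions: 3 + 3 + 0 + 1 + 0 = 7

7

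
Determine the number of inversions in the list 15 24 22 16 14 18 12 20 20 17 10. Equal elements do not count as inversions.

Element-by-element contributions:
15: 3
24: 9
22: 8
16: 3
14: 2
18: 3
12: 1
20: 2
20: 2
17: 1
10: 0
Sum: 3 + 9 + 8 + 3 + 2 + 3 + 1 + 2 + 2 + 1 + 0 = 34

34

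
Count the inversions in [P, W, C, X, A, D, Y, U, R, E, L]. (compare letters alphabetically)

There are 28 inversions.

For each element, count later entries that are smaller:
P → C, A, D, E, L → 5
W → C, A, D, U, R, E, L → 7
C → A → 1
X → A, D, U, R, E, L → 6
A → none → 0
D → none → 0
Y → U, R, E, L → 4
U → R, E, L → 3
R → E, L → 2
E → none → 0
L → none → 0
Sum: 5 + 7 + 1 + 6 + 0 + 0 + 4 + 3 + 2 + 0 + 0 = 28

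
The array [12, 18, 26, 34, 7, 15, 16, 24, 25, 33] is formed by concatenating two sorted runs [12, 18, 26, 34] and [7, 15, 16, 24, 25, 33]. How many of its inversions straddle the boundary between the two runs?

15 cross-inversions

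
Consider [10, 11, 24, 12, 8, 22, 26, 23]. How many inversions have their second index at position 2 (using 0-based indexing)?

The element at index 2 is 24.
Elements before it: 10, 11
None of them are larger than 24.

0 such elements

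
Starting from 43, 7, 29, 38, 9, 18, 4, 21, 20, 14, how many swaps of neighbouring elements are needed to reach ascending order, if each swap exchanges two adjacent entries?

28

The minimum number of adjacent swaps to sort an array equals its inversion count, since every such swap removes exactly one inversion.
Count inversions — for each element, later elements that are smaller:
43: 7, 29, 38, 9, 18, 4, 21, 20, 14 → 9
7: 4 → 1
29: 9, 18, 4, 21, 20, 14 → 6
38: 9, 18, 4, 21, 20, 14 → 6
9: 4 → 1
18: 4, 14 → 2
4: none → 0
21: 20, 14 → 2
20: 14 → 1
14: none → 0
Total inversions: 9 + 1 + 6 + 6 + 1 + 2 + 0 + 2 + 1 + 0 = 28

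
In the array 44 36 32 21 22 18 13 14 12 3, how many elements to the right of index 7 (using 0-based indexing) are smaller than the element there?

The element at index 7 is 14.
Elements after it: 12, 3
Those smaller than 14: 12, 3

2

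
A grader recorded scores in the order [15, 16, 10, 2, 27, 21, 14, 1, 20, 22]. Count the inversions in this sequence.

20 out-of-order pairs

Element-by-element contributions:
15: 4
16: 4
10: 2
2: 1
27: 5
21: 3
14: 1
1: 0
20: 0
22: 0
Sum: 4 + 4 + 2 + 1 + 5 + 3 + 1 + 0 + 0 + 0 = 20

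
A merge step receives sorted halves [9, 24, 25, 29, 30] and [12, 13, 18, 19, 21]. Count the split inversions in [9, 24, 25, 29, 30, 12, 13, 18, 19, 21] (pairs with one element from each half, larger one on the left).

Count, for every r in R, how many entries of L exceed r:
r = 12: 24, 25, 29, 30 → 4
r = 13: 24, 25, 29, 30 → 4
r = 18: 24, 25, 29, 30 → 4
r = 19: 24, 25, 29, 30 → 4
r = 21: 24, 25, 29, 30 → 4
Cross-inversions: 4 + 4 + 4 + 4 + 4 = 20

Split inversions: 20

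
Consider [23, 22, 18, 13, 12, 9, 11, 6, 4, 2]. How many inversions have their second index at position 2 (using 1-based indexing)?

1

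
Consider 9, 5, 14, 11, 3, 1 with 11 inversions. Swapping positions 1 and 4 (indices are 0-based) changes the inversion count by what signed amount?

-1

Positions 1 and 4 hold 5 and 3; after swapping, the array is [9, 3, 14, 11, 5, 1].
Sweep left to right; for each value list the smaller values that follow it:
9 → 3, 5, 1 → 3
3 → 1 → 1
14 → 11, 5, 1 → 3
11 → 5, 1 → 2
5 → 1 → 1
1 → none → 0
Sum: 3 + 1 + 3 + 2 + 1 + 0 = 10
Change: 10 − 11 = -1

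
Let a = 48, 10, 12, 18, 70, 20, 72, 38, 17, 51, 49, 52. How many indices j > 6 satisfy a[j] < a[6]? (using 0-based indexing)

The element at index 6 is 72.
Elements after it: 38, 17, 51, 49, 52
Those smaller than 72: 38, 17, 51, 49, 52

5 such elements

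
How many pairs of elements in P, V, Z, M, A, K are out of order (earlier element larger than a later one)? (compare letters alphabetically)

11

Out-of-order index pairs (1-indexed):
(1,4): P > M
(1,5): P > A
(1,6): P > K
(2,4): V > M
(2,5): V > A
(2,6): V > K
(3,4): Z > M
(3,5): Z > A
(3,6): Z > K
(4,5): M > A
(4,6): M > K
That's 11 pairs.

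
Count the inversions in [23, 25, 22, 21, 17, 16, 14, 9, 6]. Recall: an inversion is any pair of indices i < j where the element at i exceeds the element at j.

Element-by-element contributions:
23: 7
25: 7
22: 6
21: 5
17: 4
16: 3
14: 2
9: 1
6: 0
Sum: 7 + 7 + 6 + 5 + 4 + 3 + 2 + 1 + 0 = 35

35 inversions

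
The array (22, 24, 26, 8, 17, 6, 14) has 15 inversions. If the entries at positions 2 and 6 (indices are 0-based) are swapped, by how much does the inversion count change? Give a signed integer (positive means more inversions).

Positions 2 and 6 hold 26 and 14; after swapping, the array is [22, 24, 14, 8, 17, 6, 26].
For each element, count later entries that are smaller:
22: 4
24: 4
14: 2
8: 1
17: 1
6: 0
26: 0
Sum: 4 + 4 + 2 + 1 + 1 + 0 + 0 = 12
Change: 12 − 15 = -3

-3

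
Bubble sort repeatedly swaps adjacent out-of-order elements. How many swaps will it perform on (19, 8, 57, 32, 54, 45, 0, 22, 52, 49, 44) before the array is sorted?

Each adjacent swap fixes exactly one inversion, so the minimum swap count equals the number of inversions.
Count inversions — for each element, later elements that are smaller:
19: 8, 0 → 2
8: 0 → 1
57: 32, 54, 45, 0, 22, 52, 49, 44 → 8
32: 0, 22 → 2
54: 45, 0, 22, 52, 49, 44 → 6
45: 0, 22, 44 → 3
0: none → 0
22: none → 0
52: 49, 44 → 2
49: 44 → 1
44: none → 0
Total inversions: 2 + 1 + 8 + 2 + 6 + 3 + 0 + 0 + 2 + 1 + 0 = 25

Adjacent swaps: 25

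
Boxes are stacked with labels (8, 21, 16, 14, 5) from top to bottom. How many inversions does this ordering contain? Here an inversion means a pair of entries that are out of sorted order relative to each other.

There are 7 inversions.

Listing every pair i<j with a[i]>a[j] (using 0-based positions):
(0,4): 8 > 5
(1,2): 21 > 16
(1,3): 21 > 14
(1,4): 21 > 5
(2,3): 16 > 14
(2,4): 16 > 5
(3,4): 14 > 5
That's 7 pairs.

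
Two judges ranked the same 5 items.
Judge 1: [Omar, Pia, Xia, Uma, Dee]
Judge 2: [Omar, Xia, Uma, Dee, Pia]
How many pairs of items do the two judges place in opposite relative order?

Assign each item its position (1..5) in the first ordering, then rewrite the second ordering as that position sequence:
positions: Omar→1, Pia→2, Xia→3, Uma→4, Dee→5
second ordering as positions: [1, 3, 4, 5, 2]
Discordant pairs = inversions in this position sequence.
1: 0
3: 2 → 1
4: 2 → 1
5: 2 → 1
2: 0
Total: 0 + 1 + 1 + 1 + 0 = 3

3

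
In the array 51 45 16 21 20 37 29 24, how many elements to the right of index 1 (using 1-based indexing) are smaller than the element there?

7

The element at index 1 is 51.
Elements after it: 45, 16, 21, 20, 37, 29, 24
Those smaller than 51: 45, 16, 21, 20, 37, 29, 24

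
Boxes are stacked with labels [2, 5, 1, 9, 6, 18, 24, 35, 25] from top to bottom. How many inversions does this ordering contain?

Element-by-element contributions:
2 → 1 → 1
5 → 1 → 1
1 → none → 0
9 → 6 → 1
6 → none → 0
18 → none → 0
24 → none → 0
35 → 25 → 1
25 → none → 0
Sum: 1 + 1 + 0 + 1 + 0 + 0 + 0 + 1 + 0 = 4

4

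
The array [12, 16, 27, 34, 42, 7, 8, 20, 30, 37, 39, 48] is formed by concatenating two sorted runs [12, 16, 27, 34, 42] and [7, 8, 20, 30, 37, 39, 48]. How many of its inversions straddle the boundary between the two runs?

17 split inversions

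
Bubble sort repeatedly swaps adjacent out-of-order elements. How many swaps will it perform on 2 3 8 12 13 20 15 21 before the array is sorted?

Each adjacent swap fixes exactly one inversion, so the minimum swap count equals the number of inversions.
Count inversions — for each element, later elements that are smaller:
2: none → 0
3: none → 0
8: none → 0
12: none → 0
13: none → 0
20: 15 → 1
15: none → 0
21: none → 0
Total inversions: 0 + 0 + 0 + 0 + 0 + 1 + 0 + 0 = 1

There is 1 adjacent swap.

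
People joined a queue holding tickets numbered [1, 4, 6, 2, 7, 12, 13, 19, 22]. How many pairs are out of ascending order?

2

Count, for each position, how many later elements it exceeds:
1 → none → 0
4 → 2 → 1
6 → 2 → 1
2 → none → 0
7 → none → 0
12 → none → 0
13 → none → 0
19 → none → 0
22 → none → 0
Sum: 0 + 1 + 1 + 0 + 0 + 0 + 0 + 0 + 0 = 2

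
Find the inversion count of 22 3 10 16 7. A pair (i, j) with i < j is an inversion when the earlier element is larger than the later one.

6

Out-of-order index pairs (0-indexed):
(0,1): 22 > 3
(0,2): 22 > 10
(0,3): 22 > 16
(0,4): 22 > 7
(2,4): 10 > 7
(3,4): 16 > 7
That's 6 pairs.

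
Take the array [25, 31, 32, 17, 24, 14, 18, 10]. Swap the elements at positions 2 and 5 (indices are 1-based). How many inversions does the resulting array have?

Positions 2 and 5 hold 31 and 24; after swapping, the array is [25, 24, 32, 17, 31, 14, 18, 10].
Count, for each position, how many later elements it exceeds:
25 → 24, 17, 14, 18, 10 → 5
24 → 17, 14, 18, 10 → 4
32 → 17, 31, 14, 18, 10 → 5
17 → 14, 10 → 2
31 → 14, 18, 10 → 3
14 → 10 → 1
18 → 10 → 1
10 → none → 0
Sum: 5 + 4 + 5 + 2 + 3 + 1 + 1 + 0 = 21

21 inversions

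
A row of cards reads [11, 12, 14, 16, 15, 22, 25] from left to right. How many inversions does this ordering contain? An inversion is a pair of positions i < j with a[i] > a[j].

1

Count, for each position, how many later elements it exceeds:
11 → none → 0
12 → none → 0
14 → none → 0
16 → 15 → 1
15 → none → 0
22 → none → 0
25 → none → 0
Sum: 0 + 0 + 0 + 1 + 0 + 0 + 0 = 1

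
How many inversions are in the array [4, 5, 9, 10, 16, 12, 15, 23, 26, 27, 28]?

2

Sweep left to right; for each value list the smaller values that follow it:
4: 0
5: 0
9: 0
10: 0
16: 2
12: 0
15: 0
23: 0
26: 0
27: 0
28: 0
Sum: 0 + 0 + 0 + 0 + 2 + 0 + 0 + 0 + 0 + 0 + 0 = 2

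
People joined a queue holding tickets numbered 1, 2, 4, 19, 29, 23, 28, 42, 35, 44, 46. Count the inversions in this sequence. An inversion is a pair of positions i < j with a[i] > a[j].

3 out-of-order pairs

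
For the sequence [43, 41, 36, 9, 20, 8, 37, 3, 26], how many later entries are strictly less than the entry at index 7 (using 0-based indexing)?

0 such elements

The element at index 7 is 3.
Elements after it: 26
None of them are smaller than 3.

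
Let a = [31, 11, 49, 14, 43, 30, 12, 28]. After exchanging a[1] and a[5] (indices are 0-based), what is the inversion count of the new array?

There are 19 inversions.

Positions 1 and 5 hold 11 and 30; after swapping, the array is [31, 30, 49, 14, 43, 11, 12, 28].
Element-by-element contributions:
31 → 30, 14, 11, 12, 28 → 5
30 → 14, 11, 12, 28 → 4
49 → 14, 43, 11, 12, 28 → 5
14 → 11, 12 → 2
43 → 11, 12, 28 → 3
11 → none → 0
12 → none → 0
28 → none → 0
Sum: 5 + 4 + 5 + 2 + 3 + 0 + 0 + 0 = 19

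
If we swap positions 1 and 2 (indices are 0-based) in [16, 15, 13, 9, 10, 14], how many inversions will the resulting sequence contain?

10 inversions

Positions 1 and 2 hold 15 and 13; after swapping, the array is [16, 13, 15, 9, 10, 14].
Element-by-element contributions:
16: 5
13: 2
15: 3
9: 0
10: 0
14: 0
Sum: 5 + 2 + 3 + 0 + 0 + 0 = 10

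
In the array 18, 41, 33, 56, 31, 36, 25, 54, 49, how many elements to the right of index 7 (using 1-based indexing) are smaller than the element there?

0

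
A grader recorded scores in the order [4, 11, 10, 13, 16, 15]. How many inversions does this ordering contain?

Sweep left to right; for each value list the smaller values that follow it:
4: 0
11: 1
10: 0
13: 0
16: 1
15: 0
Sum: 0 + 1 + 0 + 0 + 1 + 0 = 2

2 inversions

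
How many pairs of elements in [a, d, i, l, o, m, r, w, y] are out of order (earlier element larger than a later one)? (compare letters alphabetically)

Element-by-element contributions:
a: 0
d: 0
i: 0
l: 0
o: 1
m: 0
r: 0
w: 0
y: 0
Sum: 0 + 0 + 0 + 0 + 1 + 0 + 0 + 0 + 0 = 1

1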